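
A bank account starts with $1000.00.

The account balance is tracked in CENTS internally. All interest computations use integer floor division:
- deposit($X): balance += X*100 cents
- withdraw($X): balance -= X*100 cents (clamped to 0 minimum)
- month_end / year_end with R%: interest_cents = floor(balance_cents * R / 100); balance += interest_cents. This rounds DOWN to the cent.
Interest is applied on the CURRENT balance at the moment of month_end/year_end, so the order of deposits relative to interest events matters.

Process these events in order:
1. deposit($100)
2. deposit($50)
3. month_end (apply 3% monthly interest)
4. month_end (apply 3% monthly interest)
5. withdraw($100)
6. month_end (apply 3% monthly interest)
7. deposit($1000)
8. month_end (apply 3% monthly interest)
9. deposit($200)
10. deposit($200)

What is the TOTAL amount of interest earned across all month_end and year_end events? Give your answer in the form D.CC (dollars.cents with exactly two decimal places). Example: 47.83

After 1 (deposit($100)): balance=$1100.00 total_interest=$0.00
After 2 (deposit($50)): balance=$1150.00 total_interest=$0.00
After 3 (month_end (apply 3% monthly interest)): balance=$1184.50 total_interest=$34.50
After 4 (month_end (apply 3% monthly interest)): balance=$1220.03 total_interest=$70.03
After 5 (withdraw($100)): balance=$1120.03 total_interest=$70.03
After 6 (month_end (apply 3% monthly interest)): balance=$1153.63 total_interest=$103.63
After 7 (deposit($1000)): balance=$2153.63 total_interest=$103.63
After 8 (month_end (apply 3% monthly interest)): balance=$2218.23 total_interest=$168.23
After 9 (deposit($200)): balance=$2418.23 total_interest=$168.23
After 10 (deposit($200)): balance=$2618.23 total_interest=$168.23

Answer: 168.23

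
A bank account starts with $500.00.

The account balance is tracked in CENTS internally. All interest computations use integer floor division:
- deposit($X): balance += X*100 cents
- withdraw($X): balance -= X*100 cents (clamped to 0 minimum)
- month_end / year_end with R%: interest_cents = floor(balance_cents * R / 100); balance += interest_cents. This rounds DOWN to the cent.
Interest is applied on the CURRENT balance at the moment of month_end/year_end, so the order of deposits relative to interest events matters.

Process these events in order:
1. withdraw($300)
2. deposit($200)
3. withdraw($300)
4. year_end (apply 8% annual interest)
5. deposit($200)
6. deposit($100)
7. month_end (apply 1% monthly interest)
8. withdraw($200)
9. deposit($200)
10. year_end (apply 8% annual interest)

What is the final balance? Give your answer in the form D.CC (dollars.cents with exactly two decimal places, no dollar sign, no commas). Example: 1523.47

After 1 (withdraw($300)): balance=$200.00 total_interest=$0.00
After 2 (deposit($200)): balance=$400.00 total_interest=$0.00
After 3 (withdraw($300)): balance=$100.00 total_interest=$0.00
After 4 (year_end (apply 8% annual interest)): balance=$108.00 total_interest=$8.00
After 5 (deposit($200)): balance=$308.00 total_interest=$8.00
After 6 (deposit($100)): balance=$408.00 total_interest=$8.00
After 7 (month_end (apply 1% monthly interest)): balance=$412.08 total_interest=$12.08
After 8 (withdraw($200)): balance=$212.08 total_interest=$12.08
After 9 (deposit($200)): balance=$412.08 total_interest=$12.08
After 10 (year_end (apply 8% annual interest)): balance=$445.04 total_interest=$45.04

Answer: 445.04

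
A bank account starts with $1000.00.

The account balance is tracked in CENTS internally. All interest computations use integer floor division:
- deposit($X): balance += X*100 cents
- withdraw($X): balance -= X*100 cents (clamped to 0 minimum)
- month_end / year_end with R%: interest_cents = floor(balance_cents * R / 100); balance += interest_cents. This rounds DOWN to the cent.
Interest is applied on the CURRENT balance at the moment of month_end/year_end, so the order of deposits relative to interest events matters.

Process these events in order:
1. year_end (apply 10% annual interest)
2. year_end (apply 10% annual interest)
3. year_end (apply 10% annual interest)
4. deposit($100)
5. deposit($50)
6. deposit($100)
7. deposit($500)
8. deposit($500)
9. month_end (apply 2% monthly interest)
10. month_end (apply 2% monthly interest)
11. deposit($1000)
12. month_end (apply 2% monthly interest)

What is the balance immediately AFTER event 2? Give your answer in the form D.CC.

After 1 (year_end (apply 10% annual interest)): balance=$1100.00 total_interest=$100.00
After 2 (year_end (apply 10% annual interest)): balance=$1210.00 total_interest=$210.00

Answer: 1210.00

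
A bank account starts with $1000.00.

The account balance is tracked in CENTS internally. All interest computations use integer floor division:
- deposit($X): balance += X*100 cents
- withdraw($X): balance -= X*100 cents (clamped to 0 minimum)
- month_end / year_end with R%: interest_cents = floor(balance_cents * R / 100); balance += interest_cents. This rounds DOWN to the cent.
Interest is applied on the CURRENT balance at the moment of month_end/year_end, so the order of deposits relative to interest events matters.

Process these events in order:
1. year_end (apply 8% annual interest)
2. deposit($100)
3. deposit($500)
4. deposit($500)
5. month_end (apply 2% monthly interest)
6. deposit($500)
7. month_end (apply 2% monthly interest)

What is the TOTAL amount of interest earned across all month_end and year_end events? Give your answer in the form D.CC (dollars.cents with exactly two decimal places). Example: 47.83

After 1 (year_end (apply 8% annual interest)): balance=$1080.00 total_interest=$80.00
After 2 (deposit($100)): balance=$1180.00 total_interest=$80.00
After 3 (deposit($500)): balance=$1680.00 total_interest=$80.00
After 4 (deposit($500)): balance=$2180.00 total_interest=$80.00
After 5 (month_end (apply 2% monthly interest)): balance=$2223.60 total_interest=$123.60
After 6 (deposit($500)): balance=$2723.60 total_interest=$123.60
After 7 (month_end (apply 2% monthly interest)): balance=$2778.07 total_interest=$178.07

Answer: 178.07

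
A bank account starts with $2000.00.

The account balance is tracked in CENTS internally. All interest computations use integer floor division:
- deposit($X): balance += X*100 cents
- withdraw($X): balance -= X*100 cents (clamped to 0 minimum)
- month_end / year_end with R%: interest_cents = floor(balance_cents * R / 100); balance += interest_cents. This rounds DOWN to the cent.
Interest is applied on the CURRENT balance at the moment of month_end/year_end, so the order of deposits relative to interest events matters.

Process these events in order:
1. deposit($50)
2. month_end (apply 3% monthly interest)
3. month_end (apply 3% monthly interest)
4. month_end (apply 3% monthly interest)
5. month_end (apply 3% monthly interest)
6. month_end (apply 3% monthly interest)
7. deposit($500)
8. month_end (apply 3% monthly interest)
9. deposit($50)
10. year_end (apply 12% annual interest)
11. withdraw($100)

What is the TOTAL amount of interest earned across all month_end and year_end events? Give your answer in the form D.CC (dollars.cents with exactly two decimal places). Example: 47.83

After 1 (deposit($50)): balance=$2050.00 total_interest=$0.00
After 2 (month_end (apply 3% monthly interest)): balance=$2111.50 total_interest=$61.50
After 3 (month_end (apply 3% monthly interest)): balance=$2174.84 total_interest=$124.84
After 4 (month_end (apply 3% monthly interest)): balance=$2240.08 total_interest=$190.08
After 5 (month_end (apply 3% monthly interest)): balance=$2307.28 total_interest=$257.28
After 6 (month_end (apply 3% monthly interest)): balance=$2376.49 total_interest=$326.49
After 7 (deposit($500)): balance=$2876.49 total_interest=$326.49
After 8 (month_end (apply 3% monthly interest)): balance=$2962.78 total_interest=$412.78
After 9 (deposit($50)): balance=$3012.78 total_interest=$412.78
After 10 (year_end (apply 12% annual interest)): balance=$3374.31 total_interest=$774.31
After 11 (withdraw($100)): balance=$3274.31 total_interest=$774.31

Answer: 774.31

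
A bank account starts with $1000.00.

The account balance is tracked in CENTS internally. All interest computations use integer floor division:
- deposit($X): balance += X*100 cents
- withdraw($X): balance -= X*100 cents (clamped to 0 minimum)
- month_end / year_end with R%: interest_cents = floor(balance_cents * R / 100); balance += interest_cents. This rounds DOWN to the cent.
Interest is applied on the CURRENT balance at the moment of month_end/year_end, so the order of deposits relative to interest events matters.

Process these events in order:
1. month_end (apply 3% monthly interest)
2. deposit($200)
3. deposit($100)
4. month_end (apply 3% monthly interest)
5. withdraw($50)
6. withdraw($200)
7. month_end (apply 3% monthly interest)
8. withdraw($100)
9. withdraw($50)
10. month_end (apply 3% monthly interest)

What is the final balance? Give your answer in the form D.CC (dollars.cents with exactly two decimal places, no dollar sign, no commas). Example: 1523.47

After 1 (month_end (apply 3% monthly interest)): balance=$1030.00 total_interest=$30.00
After 2 (deposit($200)): balance=$1230.00 total_interest=$30.00
After 3 (deposit($100)): balance=$1330.00 total_interest=$30.00
After 4 (month_end (apply 3% monthly interest)): balance=$1369.90 total_interest=$69.90
After 5 (withdraw($50)): balance=$1319.90 total_interest=$69.90
After 6 (withdraw($200)): balance=$1119.90 total_interest=$69.90
After 7 (month_end (apply 3% monthly interest)): balance=$1153.49 total_interest=$103.49
After 8 (withdraw($100)): balance=$1053.49 total_interest=$103.49
After 9 (withdraw($50)): balance=$1003.49 total_interest=$103.49
After 10 (month_end (apply 3% monthly interest)): balance=$1033.59 total_interest=$133.59

Answer: 1033.59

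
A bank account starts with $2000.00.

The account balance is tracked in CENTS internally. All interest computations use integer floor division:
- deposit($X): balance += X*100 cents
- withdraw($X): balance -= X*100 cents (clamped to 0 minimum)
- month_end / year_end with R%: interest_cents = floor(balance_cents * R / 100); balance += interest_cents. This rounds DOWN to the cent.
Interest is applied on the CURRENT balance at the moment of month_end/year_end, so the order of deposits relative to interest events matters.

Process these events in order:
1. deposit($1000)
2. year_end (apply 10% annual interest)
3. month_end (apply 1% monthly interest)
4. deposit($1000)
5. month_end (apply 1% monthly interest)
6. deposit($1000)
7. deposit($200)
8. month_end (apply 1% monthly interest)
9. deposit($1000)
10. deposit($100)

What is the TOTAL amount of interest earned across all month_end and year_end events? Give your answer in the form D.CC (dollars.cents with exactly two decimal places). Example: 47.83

Answer: 432.09

Derivation:
After 1 (deposit($1000)): balance=$3000.00 total_interest=$0.00
After 2 (year_end (apply 10% annual interest)): balance=$3300.00 total_interest=$300.00
After 3 (month_end (apply 1% monthly interest)): balance=$3333.00 total_interest=$333.00
After 4 (deposit($1000)): balance=$4333.00 total_interest=$333.00
After 5 (month_end (apply 1% monthly interest)): balance=$4376.33 total_interest=$376.33
After 6 (deposit($1000)): balance=$5376.33 total_interest=$376.33
After 7 (deposit($200)): balance=$5576.33 total_interest=$376.33
After 8 (month_end (apply 1% monthly interest)): balance=$5632.09 total_interest=$432.09
After 9 (deposit($1000)): balance=$6632.09 total_interest=$432.09
After 10 (deposit($100)): balance=$6732.09 total_interest=$432.09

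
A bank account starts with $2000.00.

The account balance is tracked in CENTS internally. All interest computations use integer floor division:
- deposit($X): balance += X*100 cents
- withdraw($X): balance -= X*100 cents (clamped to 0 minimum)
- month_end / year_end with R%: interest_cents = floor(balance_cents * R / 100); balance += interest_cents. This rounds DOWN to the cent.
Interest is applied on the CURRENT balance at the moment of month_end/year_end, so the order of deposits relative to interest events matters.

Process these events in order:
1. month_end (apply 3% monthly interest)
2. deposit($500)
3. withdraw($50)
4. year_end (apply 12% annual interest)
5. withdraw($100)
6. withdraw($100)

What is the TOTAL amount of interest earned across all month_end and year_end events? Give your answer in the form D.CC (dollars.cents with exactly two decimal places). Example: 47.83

Answer: 361.20

Derivation:
After 1 (month_end (apply 3% monthly interest)): balance=$2060.00 total_interest=$60.00
After 2 (deposit($500)): balance=$2560.00 total_interest=$60.00
After 3 (withdraw($50)): balance=$2510.00 total_interest=$60.00
After 4 (year_end (apply 12% annual interest)): balance=$2811.20 total_interest=$361.20
After 5 (withdraw($100)): balance=$2711.20 total_interest=$361.20
After 6 (withdraw($100)): balance=$2611.20 total_interest=$361.20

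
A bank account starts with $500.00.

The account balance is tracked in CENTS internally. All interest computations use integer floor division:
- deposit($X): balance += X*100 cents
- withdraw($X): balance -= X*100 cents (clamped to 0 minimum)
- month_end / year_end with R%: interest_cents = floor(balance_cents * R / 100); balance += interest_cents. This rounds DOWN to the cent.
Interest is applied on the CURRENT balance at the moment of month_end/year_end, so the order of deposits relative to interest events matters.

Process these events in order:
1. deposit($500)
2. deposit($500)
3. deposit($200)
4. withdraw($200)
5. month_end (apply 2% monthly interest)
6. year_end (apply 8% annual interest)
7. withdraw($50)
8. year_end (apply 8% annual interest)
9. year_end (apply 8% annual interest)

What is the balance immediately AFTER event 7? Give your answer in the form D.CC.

After 1 (deposit($500)): balance=$1000.00 total_interest=$0.00
After 2 (deposit($500)): balance=$1500.00 total_interest=$0.00
After 3 (deposit($200)): balance=$1700.00 total_interest=$0.00
After 4 (withdraw($200)): balance=$1500.00 total_interest=$0.00
After 5 (month_end (apply 2% monthly interest)): balance=$1530.00 total_interest=$30.00
After 6 (year_end (apply 8% annual interest)): balance=$1652.40 total_interest=$152.40
After 7 (withdraw($50)): balance=$1602.40 total_interest=$152.40

Answer: 1602.40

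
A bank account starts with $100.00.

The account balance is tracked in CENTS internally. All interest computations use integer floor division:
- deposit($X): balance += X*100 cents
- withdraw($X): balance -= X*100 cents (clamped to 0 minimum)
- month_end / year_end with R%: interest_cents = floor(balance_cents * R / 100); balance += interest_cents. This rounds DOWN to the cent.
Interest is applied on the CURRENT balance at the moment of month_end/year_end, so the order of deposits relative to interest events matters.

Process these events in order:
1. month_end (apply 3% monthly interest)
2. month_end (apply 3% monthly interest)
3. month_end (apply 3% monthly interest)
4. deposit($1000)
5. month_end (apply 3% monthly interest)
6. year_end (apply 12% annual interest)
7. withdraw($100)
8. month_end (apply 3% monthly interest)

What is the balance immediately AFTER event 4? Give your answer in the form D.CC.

Answer: 1109.27

Derivation:
After 1 (month_end (apply 3% monthly interest)): balance=$103.00 total_interest=$3.00
After 2 (month_end (apply 3% monthly interest)): balance=$106.09 total_interest=$6.09
After 3 (month_end (apply 3% monthly interest)): balance=$109.27 total_interest=$9.27
After 4 (deposit($1000)): balance=$1109.27 total_interest=$9.27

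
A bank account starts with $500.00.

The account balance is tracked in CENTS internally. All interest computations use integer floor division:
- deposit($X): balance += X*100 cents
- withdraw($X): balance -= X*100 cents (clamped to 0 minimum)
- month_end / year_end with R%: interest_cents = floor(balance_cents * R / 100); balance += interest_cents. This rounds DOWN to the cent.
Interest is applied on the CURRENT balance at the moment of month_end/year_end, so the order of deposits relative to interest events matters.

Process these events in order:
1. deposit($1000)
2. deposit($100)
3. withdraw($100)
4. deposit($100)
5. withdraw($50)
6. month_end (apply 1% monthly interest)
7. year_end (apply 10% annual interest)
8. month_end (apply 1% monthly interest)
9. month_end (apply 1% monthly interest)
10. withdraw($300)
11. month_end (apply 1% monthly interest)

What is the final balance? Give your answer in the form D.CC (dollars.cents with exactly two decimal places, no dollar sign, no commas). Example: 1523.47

Answer: 1471.22

Derivation:
After 1 (deposit($1000)): balance=$1500.00 total_interest=$0.00
After 2 (deposit($100)): balance=$1600.00 total_interest=$0.00
After 3 (withdraw($100)): balance=$1500.00 total_interest=$0.00
After 4 (deposit($100)): balance=$1600.00 total_interest=$0.00
After 5 (withdraw($50)): balance=$1550.00 total_interest=$0.00
After 6 (month_end (apply 1% monthly interest)): balance=$1565.50 total_interest=$15.50
After 7 (year_end (apply 10% annual interest)): balance=$1722.05 total_interest=$172.05
After 8 (month_end (apply 1% monthly interest)): balance=$1739.27 total_interest=$189.27
After 9 (month_end (apply 1% monthly interest)): balance=$1756.66 total_interest=$206.66
After 10 (withdraw($300)): balance=$1456.66 total_interest=$206.66
After 11 (month_end (apply 1% monthly interest)): balance=$1471.22 total_interest=$221.22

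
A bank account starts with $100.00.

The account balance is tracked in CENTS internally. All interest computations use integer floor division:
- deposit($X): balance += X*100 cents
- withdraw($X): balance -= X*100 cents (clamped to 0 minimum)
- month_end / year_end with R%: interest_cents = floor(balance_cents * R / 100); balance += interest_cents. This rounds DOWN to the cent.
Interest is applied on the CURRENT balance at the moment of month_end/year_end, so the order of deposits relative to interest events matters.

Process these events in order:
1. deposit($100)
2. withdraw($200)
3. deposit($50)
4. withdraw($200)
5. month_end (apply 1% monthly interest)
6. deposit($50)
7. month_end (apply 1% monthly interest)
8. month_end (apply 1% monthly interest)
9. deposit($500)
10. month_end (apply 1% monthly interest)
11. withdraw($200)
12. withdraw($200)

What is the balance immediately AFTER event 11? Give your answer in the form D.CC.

Answer: 356.51

Derivation:
After 1 (deposit($100)): balance=$200.00 total_interest=$0.00
After 2 (withdraw($200)): balance=$0.00 total_interest=$0.00
After 3 (deposit($50)): balance=$50.00 total_interest=$0.00
After 4 (withdraw($200)): balance=$0.00 total_interest=$0.00
After 5 (month_end (apply 1% monthly interest)): balance=$0.00 total_interest=$0.00
After 6 (deposit($50)): balance=$50.00 total_interest=$0.00
After 7 (month_end (apply 1% monthly interest)): balance=$50.50 total_interest=$0.50
After 8 (month_end (apply 1% monthly interest)): balance=$51.00 total_interest=$1.00
After 9 (deposit($500)): balance=$551.00 total_interest=$1.00
After 10 (month_end (apply 1% monthly interest)): balance=$556.51 total_interest=$6.51
After 11 (withdraw($200)): balance=$356.51 total_interest=$6.51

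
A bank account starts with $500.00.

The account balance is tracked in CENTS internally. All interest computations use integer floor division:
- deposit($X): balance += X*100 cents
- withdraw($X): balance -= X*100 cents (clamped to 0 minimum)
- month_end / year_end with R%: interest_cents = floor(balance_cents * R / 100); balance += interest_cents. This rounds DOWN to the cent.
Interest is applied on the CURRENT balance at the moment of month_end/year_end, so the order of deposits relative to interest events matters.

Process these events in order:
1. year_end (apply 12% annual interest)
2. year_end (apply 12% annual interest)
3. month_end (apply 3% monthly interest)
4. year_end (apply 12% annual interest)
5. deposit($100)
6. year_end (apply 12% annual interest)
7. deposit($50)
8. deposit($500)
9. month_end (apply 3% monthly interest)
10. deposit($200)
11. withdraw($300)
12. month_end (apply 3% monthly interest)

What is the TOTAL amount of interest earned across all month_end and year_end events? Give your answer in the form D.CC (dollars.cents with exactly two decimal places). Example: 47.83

Answer: 409.01

Derivation:
After 1 (year_end (apply 12% annual interest)): balance=$560.00 total_interest=$60.00
After 2 (year_end (apply 12% annual interest)): balance=$627.20 total_interest=$127.20
After 3 (month_end (apply 3% monthly interest)): balance=$646.01 total_interest=$146.01
After 4 (year_end (apply 12% annual interest)): balance=$723.53 total_interest=$223.53
After 5 (deposit($100)): balance=$823.53 total_interest=$223.53
After 6 (year_end (apply 12% annual interest)): balance=$922.35 total_interest=$322.35
After 7 (deposit($50)): balance=$972.35 total_interest=$322.35
After 8 (deposit($500)): balance=$1472.35 total_interest=$322.35
After 9 (month_end (apply 3% monthly interest)): balance=$1516.52 total_interest=$366.52
After 10 (deposit($200)): balance=$1716.52 total_interest=$366.52
After 11 (withdraw($300)): balance=$1416.52 total_interest=$366.52
After 12 (month_end (apply 3% monthly interest)): balance=$1459.01 total_interest=$409.01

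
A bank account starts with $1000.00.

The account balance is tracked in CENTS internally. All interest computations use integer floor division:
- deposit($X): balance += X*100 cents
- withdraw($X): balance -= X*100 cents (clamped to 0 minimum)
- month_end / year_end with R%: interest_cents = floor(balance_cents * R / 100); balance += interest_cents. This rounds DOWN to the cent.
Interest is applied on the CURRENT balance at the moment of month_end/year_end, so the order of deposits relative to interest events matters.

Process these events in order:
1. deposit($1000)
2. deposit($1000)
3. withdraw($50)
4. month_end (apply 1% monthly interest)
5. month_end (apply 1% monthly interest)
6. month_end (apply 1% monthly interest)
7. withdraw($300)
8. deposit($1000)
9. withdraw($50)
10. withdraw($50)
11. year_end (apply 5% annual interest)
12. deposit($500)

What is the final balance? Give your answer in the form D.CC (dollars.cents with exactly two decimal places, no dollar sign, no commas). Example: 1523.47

Answer: 4321.34

Derivation:
After 1 (deposit($1000)): balance=$2000.00 total_interest=$0.00
After 2 (deposit($1000)): balance=$3000.00 total_interest=$0.00
After 3 (withdraw($50)): balance=$2950.00 total_interest=$0.00
After 4 (month_end (apply 1% monthly interest)): balance=$2979.50 total_interest=$29.50
After 5 (month_end (apply 1% monthly interest)): balance=$3009.29 total_interest=$59.29
After 6 (month_end (apply 1% monthly interest)): balance=$3039.38 total_interest=$89.38
After 7 (withdraw($300)): balance=$2739.38 total_interest=$89.38
After 8 (deposit($1000)): balance=$3739.38 total_interest=$89.38
After 9 (withdraw($50)): balance=$3689.38 total_interest=$89.38
After 10 (withdraw($50)): balance=$3639.38 total_interest=$89.38
After 11 (year_end (apply 5% annual interest)): balance=$3821.34 total_interest=$271.34
After 12 (deposit($500)): balance=$4321.34 total_interest=$271.34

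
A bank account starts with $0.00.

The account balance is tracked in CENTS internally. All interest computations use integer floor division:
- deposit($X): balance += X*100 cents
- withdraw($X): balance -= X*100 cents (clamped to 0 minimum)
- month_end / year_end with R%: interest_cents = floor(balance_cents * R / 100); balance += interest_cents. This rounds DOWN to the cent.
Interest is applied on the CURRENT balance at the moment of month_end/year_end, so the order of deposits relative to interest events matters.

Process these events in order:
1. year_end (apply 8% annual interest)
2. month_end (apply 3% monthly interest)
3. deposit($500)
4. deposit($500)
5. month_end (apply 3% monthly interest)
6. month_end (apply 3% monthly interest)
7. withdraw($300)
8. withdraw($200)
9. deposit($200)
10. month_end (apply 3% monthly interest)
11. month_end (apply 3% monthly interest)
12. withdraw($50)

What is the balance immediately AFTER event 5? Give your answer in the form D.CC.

Answer: 1030.00

Derivation:
After 1 (year_end (apply 8% annual interest)): balance=$0.00 total_interest=$0.00
After 2 (month_end (apply 3% monthly interest)): balance=$0.00 total_interest=$0.00
After 3 (deposit($500)): balance=$500.00 total_interest=$0.00
After 4 (deposit($500)): balance=$1000.00 total_interest=$0.00
After 5 (month_end (apply 3% monthly interest)): balance=$1030.00 total_interest=$30.00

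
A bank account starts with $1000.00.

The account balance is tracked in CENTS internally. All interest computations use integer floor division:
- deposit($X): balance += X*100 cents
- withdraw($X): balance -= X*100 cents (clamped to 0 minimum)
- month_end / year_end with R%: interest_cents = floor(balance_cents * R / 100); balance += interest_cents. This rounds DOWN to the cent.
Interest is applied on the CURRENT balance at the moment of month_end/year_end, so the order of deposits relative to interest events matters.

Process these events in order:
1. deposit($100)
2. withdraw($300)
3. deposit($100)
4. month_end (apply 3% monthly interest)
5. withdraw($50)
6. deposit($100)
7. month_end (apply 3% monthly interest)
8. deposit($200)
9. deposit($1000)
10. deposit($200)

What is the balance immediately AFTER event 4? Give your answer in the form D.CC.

Answer: 927.00

Derivation:
After 1 (deposit($100)): balance=$1100.00 total_interest=$0.00
After 2 (withdraw($300)): balance=$800.00 total_interest=$0.00
After 3 (deposit($100)): balance=$900.00 total_interest=$0.00
After 4 (month_end (apply 3% monthly interest)): balance=$927.00 total_interest=$27.00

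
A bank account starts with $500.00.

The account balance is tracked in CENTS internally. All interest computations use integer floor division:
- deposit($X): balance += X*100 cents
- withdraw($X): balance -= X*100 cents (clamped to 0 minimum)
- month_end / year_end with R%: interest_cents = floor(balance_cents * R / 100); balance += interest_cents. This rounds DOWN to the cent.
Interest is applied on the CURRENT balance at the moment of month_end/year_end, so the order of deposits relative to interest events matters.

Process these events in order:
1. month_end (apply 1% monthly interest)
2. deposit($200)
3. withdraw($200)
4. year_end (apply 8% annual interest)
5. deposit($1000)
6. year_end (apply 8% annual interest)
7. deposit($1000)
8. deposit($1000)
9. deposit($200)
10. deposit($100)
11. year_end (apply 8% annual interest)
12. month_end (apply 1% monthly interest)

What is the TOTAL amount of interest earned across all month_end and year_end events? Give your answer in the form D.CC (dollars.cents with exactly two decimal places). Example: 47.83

Answer: 529.41

Derivation:
After 1 (month_end (apply 1% monthly interest)): balance=$505.00 total_interest=$5.00
After 2 (deposit($200)): balance=$705.00 total_interest=$5.00
After 3 (withdraw($200)): balance=$505.00 total_interest=$5.00
After 4 (year_end (apply 8% annual interest)): balance=$545.40 total_interest=$45.40
After 5 (deposit($1000)): balance=$1545.40 total_interest=$45.40
After 6 (year_end (apply 8% annual interest)): balance=$1669.03 total_interest=$169.03
After 7 (deposit($1000)): balance=$2669.03 total_interest=$169.03
After 8 (deposit($1000)): balance=$3669.03 total_interest=$169.03
After 9 (deposit($200)): balance=$3869.03 total_interest=$169.03
After 10 (deposit($100)): balance=$3969.03 total_interest=$169.03
After 11 (year_end (apply 8% annual interest)): balance=$4286.55 total_interest=$486.55
After 12 (month_end (apply 1% monthly interest)): balance=$4329.41 total_interest=$529.41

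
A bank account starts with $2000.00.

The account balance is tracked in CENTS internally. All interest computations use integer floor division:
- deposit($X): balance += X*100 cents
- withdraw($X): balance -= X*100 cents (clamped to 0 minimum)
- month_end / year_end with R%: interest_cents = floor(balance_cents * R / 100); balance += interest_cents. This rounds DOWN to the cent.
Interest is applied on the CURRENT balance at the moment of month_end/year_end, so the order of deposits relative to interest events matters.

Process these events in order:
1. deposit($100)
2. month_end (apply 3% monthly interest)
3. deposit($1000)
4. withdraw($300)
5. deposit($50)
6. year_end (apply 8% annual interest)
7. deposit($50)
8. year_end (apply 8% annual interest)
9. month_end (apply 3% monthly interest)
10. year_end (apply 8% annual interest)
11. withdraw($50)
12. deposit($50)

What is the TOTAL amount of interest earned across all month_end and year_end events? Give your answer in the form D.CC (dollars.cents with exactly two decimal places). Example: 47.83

Answer: 939.69

Derivation:
After 1 (deposit($100)): balance=$2100.00 total_interest=$0.00
After 2 (month_end (apply 3% monthly interest)): balance=$2163.00 total_interest=$63.00
After 3 (deposit($1000)): balance=$3163.00 total_interest=$63.00
After 4 (withdraw($300)): balance=$2863.00 total_interest=$63.00
After 5 (deposit($50)): balance=$2913.00 total_interest=$63.00
After 6 (year_end (apply 8% annual interest)): balance=$3146.04 total_interest=$296.04
After 7 (deposit($50)): balance=$3196.04 total_interest=$296.04
After 8 (year_end (apply 8% annual interest)): balance=$3451.72 total_interest=$551.72
After 9 (month_end (apply 3% monthly interest)): balance=$3555.27 total_interest=$655.27
After 10 (year_end (apply 8% annual interest)): balance=$3839.69 total_interest=$939.69
After 11 (withdraw($50)): balance=$3789.69 total_interest=$939.69
After 12 (deposit($50)): balance=$3839.69 total_interest=$939.69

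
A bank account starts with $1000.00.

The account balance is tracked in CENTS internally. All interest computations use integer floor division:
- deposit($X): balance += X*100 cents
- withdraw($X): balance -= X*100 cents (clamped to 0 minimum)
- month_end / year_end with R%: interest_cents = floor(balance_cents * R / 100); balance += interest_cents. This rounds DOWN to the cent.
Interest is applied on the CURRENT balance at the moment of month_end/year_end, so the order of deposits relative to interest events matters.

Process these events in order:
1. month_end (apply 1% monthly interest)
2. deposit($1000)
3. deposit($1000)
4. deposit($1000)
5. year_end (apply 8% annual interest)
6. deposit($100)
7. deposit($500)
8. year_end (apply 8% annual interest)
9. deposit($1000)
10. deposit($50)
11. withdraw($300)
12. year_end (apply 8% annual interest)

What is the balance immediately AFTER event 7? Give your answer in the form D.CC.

Answer: 4930.80

Derivation:
After 1 (month_end (apply 1% monthly interest)): balance=$1010.00 total_interest=$10.00
After 2 (deposit($1000)): balance=$2010.00 total_interest=$10.00
After 3 (deposit($1000)): balance=$3010.00 total_interest=$10.00
After 4 (deposit($1000)): balance=$4010.00 total_interest=$10.00
After 5 (year_end (apply 8% annual interest)): balance=$4330.80 total_interest=$330.80
After 6 (deposit($100)): balance=$4430.80 total_interest=$330.80
After 7 (deposit($500)): balance=$4930.80 total_interest=$330.80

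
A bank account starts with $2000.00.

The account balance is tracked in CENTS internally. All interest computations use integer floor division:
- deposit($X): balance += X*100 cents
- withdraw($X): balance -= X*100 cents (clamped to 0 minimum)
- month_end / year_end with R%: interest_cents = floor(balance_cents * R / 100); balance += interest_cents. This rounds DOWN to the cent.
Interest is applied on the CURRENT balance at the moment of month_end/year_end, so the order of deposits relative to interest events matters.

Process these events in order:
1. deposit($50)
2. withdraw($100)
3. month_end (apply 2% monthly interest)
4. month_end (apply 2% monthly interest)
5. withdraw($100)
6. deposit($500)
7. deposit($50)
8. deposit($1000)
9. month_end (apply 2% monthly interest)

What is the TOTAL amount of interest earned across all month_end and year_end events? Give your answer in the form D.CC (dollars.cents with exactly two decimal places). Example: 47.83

After 1 (deposit($50)): balance=$2050.00 total_interest=$0.00
After 2 (withdraw($100)): balance=$1950.00 total_interest=$0.00
After 3 (month_end (apply 2% monthly interest)): balance=$1989.00 total_interest=$39.00
After 4 (month_end (apply 2% monthly interest)): balance=$2028.78 total_interest=$78.78
After 5 (withdraw($100)): balance=$1928.78 total_interest=$78.78
After 6 (deposit($500)): balance=$2428.78 total_interest=$78.78
After 7 (deposit($50)): balance=$2478.78 total_interest=$78.78
After 8 (deposit($1000)): balance=$3478.78 total_interest=$78.78
After 9 (month_end (apply 2% monthly interest)): balance=$3548.35 total_interest=$148.35

Answer: 148.35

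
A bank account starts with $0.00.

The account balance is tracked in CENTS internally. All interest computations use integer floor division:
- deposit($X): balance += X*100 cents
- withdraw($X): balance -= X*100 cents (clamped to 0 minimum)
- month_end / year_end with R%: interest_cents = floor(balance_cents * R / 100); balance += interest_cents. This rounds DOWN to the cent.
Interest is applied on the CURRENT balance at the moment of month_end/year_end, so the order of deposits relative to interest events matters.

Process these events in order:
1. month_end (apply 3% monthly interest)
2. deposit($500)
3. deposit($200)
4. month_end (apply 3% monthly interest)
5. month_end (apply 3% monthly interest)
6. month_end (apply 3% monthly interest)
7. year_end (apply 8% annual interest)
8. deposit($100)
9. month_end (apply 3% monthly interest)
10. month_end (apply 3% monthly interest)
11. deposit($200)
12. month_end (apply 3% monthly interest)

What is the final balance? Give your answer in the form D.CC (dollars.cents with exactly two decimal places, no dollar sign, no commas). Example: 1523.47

After 1 (month_end (apply 3% monthly interest)): balance=$0.00 total_interest=$0.00
After 2 (deposit($500)): balance=$500.00 total_interest=$0.00
After 3 (deposit($200)): balance=$700.00 total_interest=$0.00
After 4 (month_end (apply 3% monthly interest)): balance=$721.00 total_interest=$21.00
After 5 (month_end (apply 3% monthly interest)): balance=$742.63 total_interest=$42.63
After 6 (month_end (apply 3% monthly interest)): balance=$764.90 total_interest=$64.90
After 7 (year_end (apply 8% annual interest)): balance=$826.09 total_interest=$126.09
After 8 (deposit($100)): balance=$926.09 total_interest=$126.09
After 9 (month_end (apply 3% monthly interest)): balance=$953.87 total_interest=$153.87
After 10 (month_end (apply 3% monthly interest)): balance=$982.48 total_interest=$182.48
After 11 (deposit($200)): balance=$1182.48 total_interest=$182.48
After 12 (month_end (apply 3% monthly interest)): balance=$1217.95 total_interest=$217.95

Answer: 1217.95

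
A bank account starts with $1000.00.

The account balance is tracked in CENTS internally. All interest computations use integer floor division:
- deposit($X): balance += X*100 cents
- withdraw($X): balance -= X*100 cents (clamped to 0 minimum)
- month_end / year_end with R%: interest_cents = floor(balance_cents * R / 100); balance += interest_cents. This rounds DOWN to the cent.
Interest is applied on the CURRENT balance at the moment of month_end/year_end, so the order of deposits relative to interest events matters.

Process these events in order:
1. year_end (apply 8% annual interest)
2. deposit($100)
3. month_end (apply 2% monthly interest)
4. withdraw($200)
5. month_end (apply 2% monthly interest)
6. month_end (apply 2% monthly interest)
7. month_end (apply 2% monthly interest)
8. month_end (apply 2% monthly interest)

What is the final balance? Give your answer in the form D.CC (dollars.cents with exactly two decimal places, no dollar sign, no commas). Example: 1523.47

After 1 (year_end (apply 8% annual interest)): balance=$1080.00 total_interest=$80.00
After 2 (deposit($100)): balance=$1180.00 total_interest=$80.00
After 3 (month_end (apply 2% monthly interest)): balance=$1203.60 total_interest=$103.60
After 4 (withdraw($200)): balance=$1003.60 total_interest=$103.60
After 5 (month_end (apply 2% monthly interest)): balance=$1023.67 total_interest=$123.67
After 6 (month_end (apply 2% monthly interest)): balance=$1044.14 total_interest=$144.14
After 7 (month_end (apply 2% monthly interest)): balance=$1065.02 total_interest=$165.02
After 8 (month_end (apply 2% monthly interest)): balance=$1086.32 total_interest=$186.32

Answer: 1086.32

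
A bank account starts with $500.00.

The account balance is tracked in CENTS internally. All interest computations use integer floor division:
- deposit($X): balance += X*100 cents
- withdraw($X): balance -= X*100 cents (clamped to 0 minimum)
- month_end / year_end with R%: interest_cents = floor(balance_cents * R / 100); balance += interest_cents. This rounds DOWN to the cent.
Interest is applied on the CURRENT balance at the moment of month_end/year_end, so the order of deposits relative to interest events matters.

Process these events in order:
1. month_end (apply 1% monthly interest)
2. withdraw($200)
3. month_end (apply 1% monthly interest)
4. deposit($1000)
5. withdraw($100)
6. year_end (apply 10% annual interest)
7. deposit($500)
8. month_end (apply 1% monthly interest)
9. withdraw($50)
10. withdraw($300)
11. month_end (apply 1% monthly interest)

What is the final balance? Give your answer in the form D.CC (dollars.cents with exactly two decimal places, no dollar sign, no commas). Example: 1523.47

After 1 (month_end (apply 1% monthly interest)): balance=$505.00 total_interest=$5.00
After 2 (withdraw($200)): balance=$305.00 total_interest=$5.00
After 3 (month_end (apply 1% monthly interest)): balance=$308.05 total_interest=$8.05
After 4 (deposit($1000)): balance=$1308.05 total_interest=$8.05
After 5 (withdraw($100)): balance=$1208.05 total_interest=$8.05
After 6 (year_end (apply 10% annual interest)): balance=$1328.85 total_interest=$128.85
After 7 (deposit($500)): balance=$1828.85 total_interest=$128.85
After 8 (month_end (apply 1% monthly interest)): balance=$1847.13 total_interest=$147.13
After 9 (withdraw($50)): balance=$1797.13 total_interest=$147.13
After 10 (withdraw($300)): balance=$1497.13 total_interest=$147.13
After 11 (month_end (apply 1% monthly interest)): balance=$1512.10 total_interest=$162.10

Answer: 1512.10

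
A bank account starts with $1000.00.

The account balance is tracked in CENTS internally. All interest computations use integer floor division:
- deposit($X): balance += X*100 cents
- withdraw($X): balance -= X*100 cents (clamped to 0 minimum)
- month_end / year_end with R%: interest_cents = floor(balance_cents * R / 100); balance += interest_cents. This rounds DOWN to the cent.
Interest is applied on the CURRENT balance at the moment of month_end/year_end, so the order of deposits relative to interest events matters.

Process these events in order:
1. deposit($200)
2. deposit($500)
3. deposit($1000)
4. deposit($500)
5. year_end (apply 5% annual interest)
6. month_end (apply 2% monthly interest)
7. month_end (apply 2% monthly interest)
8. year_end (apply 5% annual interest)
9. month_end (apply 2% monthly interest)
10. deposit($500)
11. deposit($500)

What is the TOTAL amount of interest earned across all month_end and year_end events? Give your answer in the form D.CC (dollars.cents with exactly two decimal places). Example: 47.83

Answer: 543.93

Derivation:
After 1 (deposit($200)): balance=$1200.00 total_interest=$0.00
After 2 (deposit($500)): balance=$1700.00 total_interest=$0.00
After 3 (deposit($1000)): balance=$2700.00 total_interest=$0.00
After 4 (deposit($500)): balance=$3200.00 total_interest=$0.00
After 5 (year_end (apply 5% annual interest)): balance=$3360.00 total_interest=$160.00
After 6 (month_end (apply 2% monthly interest)): balance=$3427.20 total_interest=$227.20
After 7 (month_end (apply 2% monthly interest)): balance=$3495.74 total_interest=$295.74
After 8 (year_end (apply 5% annual interest)): balance=$3670.52 total_interest=$470.52
After 9 (month_end (apply 2% monthly interest)): balance=$3743.93 total_interest=$543.93
After 10 (deposit($500)): balance=$4243.93 total_interest=$543.93
After 11 (deposit($500)): balance=$4743.93 total_interest=$543.93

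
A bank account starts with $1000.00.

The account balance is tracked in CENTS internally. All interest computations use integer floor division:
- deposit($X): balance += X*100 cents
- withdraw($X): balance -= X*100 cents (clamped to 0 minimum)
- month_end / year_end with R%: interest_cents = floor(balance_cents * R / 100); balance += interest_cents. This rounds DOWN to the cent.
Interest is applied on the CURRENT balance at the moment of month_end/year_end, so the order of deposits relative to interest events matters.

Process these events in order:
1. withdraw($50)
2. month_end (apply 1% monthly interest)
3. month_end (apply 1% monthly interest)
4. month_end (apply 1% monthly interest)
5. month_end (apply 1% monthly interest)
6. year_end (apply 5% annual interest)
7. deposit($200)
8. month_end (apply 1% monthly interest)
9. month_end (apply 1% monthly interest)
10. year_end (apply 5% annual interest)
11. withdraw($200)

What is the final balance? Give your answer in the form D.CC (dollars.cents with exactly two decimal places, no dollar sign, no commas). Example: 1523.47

Answer: 1125.99

Derivation:
After 1 (withdraw($50)): balance=$950.00 total_interest=$0.00
After 2 (month_end (apply 1% monthly interest)): balance=$959.50 total_interest=$9.50
After 3 (month_end (apply 1% monthly interest)): balance=$969.09 total_interest=$19.09
After 4 (month_end (apply 1% monthly interest)): balance=$978.78 total_interest=$28.78
After 5 (month_end (apply 1% monthly interest)): balance=$988.56 total_interest=$38.56
After 6 (year_end (apply 5% annual interest)): balance=$1037.98 total_interest=$87.98
After 7 (deposit($200)): balance=$1237.98 total_interest=$87.98
After 8 (month_end (apply 1% monthly interest)): balance=$1250.35 total_interest=$100.35
After 9 (month_end (apply 1% monthly interest)): balance=$1262.85 total_interest=$112.85
After 10 (year_end (apply 5% annual interest)): balance=$1325.99 total_interest=$175.99
After 11 (withdraw($200)): balance=$1125.99 total_interest=$175.99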